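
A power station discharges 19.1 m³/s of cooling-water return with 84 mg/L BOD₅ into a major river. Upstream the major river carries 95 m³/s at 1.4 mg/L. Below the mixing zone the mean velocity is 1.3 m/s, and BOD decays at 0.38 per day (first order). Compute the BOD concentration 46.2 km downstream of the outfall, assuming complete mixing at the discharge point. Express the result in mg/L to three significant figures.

13.0 mg/L

After complete mixing, C₀ = (19.1·84 + 95·1.4) / 114.1 = 15.23 mg/L.
Travel time t = 4.62e+04 m / 1.3 m/s = 3.554e+04 s = 0.4113 d.
C = 15.23·exp(−0.38·0.4113) = 15.23·0.8553 = 13.02 mg/L.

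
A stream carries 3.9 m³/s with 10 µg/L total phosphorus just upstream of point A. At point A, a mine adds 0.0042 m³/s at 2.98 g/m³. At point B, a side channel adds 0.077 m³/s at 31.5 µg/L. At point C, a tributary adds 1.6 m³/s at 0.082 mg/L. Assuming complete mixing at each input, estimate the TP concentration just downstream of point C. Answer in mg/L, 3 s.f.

0.0332 mg/L

10 µg/L = 0.01 mg/L.
After input A: C = (3.9·0.01 + 0.0042·2.98) / 3.904 = 0.0132 mg/L.
31.5 µg/L = 0.0315 mg/L.
After input B: C = (3.904·0.0132 + 0.077·0.0315) / 3.981 = 0.01355 mg/L.
After input C: C = (3.981·0.01355 + 1.6·0.082) / 5.581 = 0.03317 mg/L.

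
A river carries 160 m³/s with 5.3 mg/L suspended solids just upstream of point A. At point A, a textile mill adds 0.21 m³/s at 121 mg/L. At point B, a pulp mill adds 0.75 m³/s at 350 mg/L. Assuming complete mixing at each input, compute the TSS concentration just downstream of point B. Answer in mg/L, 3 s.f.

7.06 mg/L

After input A: C = (160·5.3 + 0.21·121) / 160.2 = 5.452 mg/L.
After input B: C = (160.2·5.452 + 0.75·350) / 161 = 7.057 mg/L.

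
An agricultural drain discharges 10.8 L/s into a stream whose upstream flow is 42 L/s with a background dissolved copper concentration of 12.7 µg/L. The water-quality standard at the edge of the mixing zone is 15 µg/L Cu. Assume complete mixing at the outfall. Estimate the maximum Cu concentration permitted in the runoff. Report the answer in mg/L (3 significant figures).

0.0239 mg/L

10.8 L/s = 0.0108 m³/s.
42 L/s = 0.042 m³/s.
12.7 µg/L = 0.0127 mg/L.
15 µg/L = 0.015 mg/L.
Mass balance: 0.015·0.0528 = 0.0108·Cₑ + 0.042·0.0127.
Cₑ = (0.000792 − 0.0005334) / 0.0108 = 0.02394 mg/L.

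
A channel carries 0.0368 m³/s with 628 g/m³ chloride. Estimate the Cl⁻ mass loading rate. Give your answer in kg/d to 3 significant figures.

Mass flux = Q·C = 0.0368 m³/s × 628 g/m³ = 23.11 g/s.
= 23.11 g/s × 86.4 = 1997 kg/d.

2000 kg/d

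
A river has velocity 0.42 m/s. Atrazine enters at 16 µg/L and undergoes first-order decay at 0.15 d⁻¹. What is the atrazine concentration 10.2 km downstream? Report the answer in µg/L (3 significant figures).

15.3 µg/L

Travel time t = 10.2 km / 0.42 m/s = 1.02e+04/0.42 = 2.429e+04 s = 0.2811 d.
First-order decay: C = 16·exp(−0.15·0.2811) = 16·0.9587 = 15.34 µg/L.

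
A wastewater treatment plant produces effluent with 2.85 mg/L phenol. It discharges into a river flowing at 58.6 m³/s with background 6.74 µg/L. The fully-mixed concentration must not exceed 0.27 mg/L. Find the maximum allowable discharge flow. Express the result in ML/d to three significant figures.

517 ML/d

6.74 µg/L = 0.00674 mg/L.
Mass balance at complete mixing: C_std·(Q_w + Q_r) = Q_w·C_e + Q_r·C_b.
Rearranging, Q_w = Q_r·(C_std − C_b)/(C_e − C_std) = 58.6·(0.27 − 0.00674) / (2.85 − 0.27) = 5.979 m³/s.
= 516.6 ML/d.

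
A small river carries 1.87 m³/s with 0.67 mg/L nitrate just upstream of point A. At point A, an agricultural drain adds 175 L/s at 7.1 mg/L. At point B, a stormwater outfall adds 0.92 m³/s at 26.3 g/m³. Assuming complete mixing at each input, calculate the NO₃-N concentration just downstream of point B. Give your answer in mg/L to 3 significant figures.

175 L/s = 0.175 m³/s.
After input A: C = (1.87·0.67 + 0.175·7.1) / 2.045 = 1.22 mg/L.
After input B: C = (2.045·1.22 + 0.92·26.3) / 2.965 = 9.002 mg/L.

9.00 mg/L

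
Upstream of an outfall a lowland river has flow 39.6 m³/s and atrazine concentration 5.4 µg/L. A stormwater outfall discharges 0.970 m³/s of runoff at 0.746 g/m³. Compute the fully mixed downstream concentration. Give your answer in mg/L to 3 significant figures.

0.0231 mg/L

5.4 µg/L = 0.0054 mg/L.
Conservation of mass across the mixing zone: C = (0.97·0.746 + 39.6·0.0054) / (0.97 + 39.6) = 0.9375/40.57 = 0.02311 mg/L.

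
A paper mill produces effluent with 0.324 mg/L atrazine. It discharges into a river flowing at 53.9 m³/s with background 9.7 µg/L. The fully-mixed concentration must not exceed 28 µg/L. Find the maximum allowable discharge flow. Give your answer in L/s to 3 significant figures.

3330 L/s

9.7 µg/L = 0.0097 mg/L.
28 µg/L = 0.028 mg/L.
Mass balance at complete mixing: C_std·(Q_w + Q_r) = Q_w·C_e + Q_r·C_b.
Rearranging, Q_w = Q_r·(C_std − C_b)/(C_e − C_std) = 53.9·(0.028 − 0.0097) / (0.324 − 0.028) = 3.332 m³/s.
= 3332 L/s.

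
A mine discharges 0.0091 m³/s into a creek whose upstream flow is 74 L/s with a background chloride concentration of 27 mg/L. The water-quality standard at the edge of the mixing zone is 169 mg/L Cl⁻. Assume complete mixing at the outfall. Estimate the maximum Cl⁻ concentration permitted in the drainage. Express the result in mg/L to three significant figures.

1320 mg/L

74 L/s = 0.074 m³/s.
Mass balance: 169·0.0831 = 0.0091·Cₑ + 0.074·27.
Cₑ = (14.04 − 1.998) / 0.0091 = 1324 mg/L.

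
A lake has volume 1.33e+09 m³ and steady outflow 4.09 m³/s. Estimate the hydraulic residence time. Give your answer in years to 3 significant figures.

Q = 4.09 m³/s × 3.156e+07 s/yr = 1.291e+08 m³/yr.
Hydraulic residence time τ = V/Q = 1.33e+09/1.291e+08 = 10.3 yr.

10.3 yr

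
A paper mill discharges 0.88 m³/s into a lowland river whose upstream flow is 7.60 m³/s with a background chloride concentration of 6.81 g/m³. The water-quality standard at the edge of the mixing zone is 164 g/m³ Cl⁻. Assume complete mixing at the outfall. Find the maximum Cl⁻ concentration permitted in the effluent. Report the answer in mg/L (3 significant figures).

1520 mg/L

Mass balance: 164·8.48 = 0.88·Cₑ + 7.6·6.81.
Cₑ = (1391 − 51.76) / 0.88 = 1522 mg/L.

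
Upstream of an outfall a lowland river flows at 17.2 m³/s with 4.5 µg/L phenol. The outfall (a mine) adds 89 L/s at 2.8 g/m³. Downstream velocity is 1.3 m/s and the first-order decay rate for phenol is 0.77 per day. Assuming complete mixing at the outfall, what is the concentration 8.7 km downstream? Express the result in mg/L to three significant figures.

89 L/s = 0.089 m³/s.
4.5 µg/L = 0.0045 mg/L.
After complete mixing, C₀ = (0.089·2.8 + 17.2·0.0045) / 17.29 = 0.01889 mg/L.
Travel time t = 8700 m / 1.3 m/s = 6692 s = 0.07746 d.
C = 0.01889·exp(−0.77·0.07746) = 0.01889·0.9421 = 0.0178 mg/L.

0.0178 mg/L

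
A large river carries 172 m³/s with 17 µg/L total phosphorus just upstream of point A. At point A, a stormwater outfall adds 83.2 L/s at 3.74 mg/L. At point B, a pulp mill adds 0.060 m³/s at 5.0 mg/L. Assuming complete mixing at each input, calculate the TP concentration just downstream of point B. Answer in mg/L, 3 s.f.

17 µg/L = 0.017 mg/L.
83.2 L/s = 0.0832 m³/s.
After input A: C = (172·0.017 + 0.0832·3.74) / 172.1 = 0.0188 mg/L.
After input B: C = (172.1·0.0188 + 0.06·5) / 172.1 = 0.02054 mg/L.

0.0205 mg/L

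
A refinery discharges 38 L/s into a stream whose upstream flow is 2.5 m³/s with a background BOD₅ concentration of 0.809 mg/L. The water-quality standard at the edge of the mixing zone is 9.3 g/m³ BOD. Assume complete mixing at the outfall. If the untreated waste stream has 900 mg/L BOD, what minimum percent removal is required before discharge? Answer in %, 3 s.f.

36.9 %

38 L/s = 0.038 m³/s.
Mass balance: 9.3·2.538 = 0.038·Cₑ + 2.5·0.809.
Cₑ = (23.6 − 2.022) / 0.038 = 567.9 mg/L.
Required removal = 1 − 567.9/900 = 36.9 %.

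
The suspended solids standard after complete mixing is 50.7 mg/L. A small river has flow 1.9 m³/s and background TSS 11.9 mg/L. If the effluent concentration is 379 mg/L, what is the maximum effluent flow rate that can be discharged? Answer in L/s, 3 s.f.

225 L/s

Mass balance at complete mixing: C_std·(Q_w + Q_r) = Q_w·C_e + Q_r·C_b.
Rearranging, Q_w = Q_r·(C_std − C_b)/(C_e − C_std) = 1.9·(50.7 − 11.9) / (379 − 50.7) = 0.2246 m³/s.
= 224.6 L/s.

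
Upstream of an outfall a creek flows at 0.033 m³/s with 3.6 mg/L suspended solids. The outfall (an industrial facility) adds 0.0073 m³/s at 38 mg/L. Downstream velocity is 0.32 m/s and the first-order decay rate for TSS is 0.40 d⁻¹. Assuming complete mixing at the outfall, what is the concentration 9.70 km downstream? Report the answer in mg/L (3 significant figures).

8.54 mg/L

After complete mixing, C₀ = (0.0073·38 + 0.033·3.6) / 0.0403 = 9.831 mg/L.
Travel time t = 9700 m / 0.32 m/s = 3.031e+04 s = 0.3508 d.
C = 9.831·exp(−0.40·0.3508) = 9.831·0.8691 = 8.544 mg/L.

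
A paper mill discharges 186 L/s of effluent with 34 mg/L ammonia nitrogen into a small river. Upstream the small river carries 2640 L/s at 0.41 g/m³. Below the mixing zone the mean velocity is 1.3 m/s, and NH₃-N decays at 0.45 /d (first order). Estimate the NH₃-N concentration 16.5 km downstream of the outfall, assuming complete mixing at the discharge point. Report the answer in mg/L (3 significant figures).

186 L/s = 0.186 m³/s.
2640 L/s = 2.64 m³/s.
After complete mixing, C₀ = (0.186·34 + 2.64·0.41) / 2.826 = 2.621 mg/L.
Travel time t = 1.65e+04 m / 1.3 m/s = 1.269e+04 s = 0.1469 d.
C = 2.621·exp(−0.45·0.1469) = 2.621·0.936 = 2.453 mg/L.

2.45 mg/L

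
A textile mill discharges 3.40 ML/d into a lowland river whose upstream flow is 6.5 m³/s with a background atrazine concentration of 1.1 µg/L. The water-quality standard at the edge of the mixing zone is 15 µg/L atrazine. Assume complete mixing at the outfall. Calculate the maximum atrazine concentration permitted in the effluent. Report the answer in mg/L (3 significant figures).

3.40 ML/d = 0.03935 m³/s.
1.1 µg/L = 0.0011 mg/L.
15 µg/L = 0.015 mg/L.
Mass balance: 0.015·6.539 = 0.03935·Cₑ + 6.5·0.0011.
Cₑ = (0.09809 − 0.00715) / 0.03935 = 2.311 mg/L.

2.31 mg/L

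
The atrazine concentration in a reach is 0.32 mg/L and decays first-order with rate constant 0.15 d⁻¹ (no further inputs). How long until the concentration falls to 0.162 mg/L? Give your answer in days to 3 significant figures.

t = ln(C₀/C)/k = ln(0.32/0.162)/0.15 = 0.6807/0.15 = 4.538 d.

4.54 d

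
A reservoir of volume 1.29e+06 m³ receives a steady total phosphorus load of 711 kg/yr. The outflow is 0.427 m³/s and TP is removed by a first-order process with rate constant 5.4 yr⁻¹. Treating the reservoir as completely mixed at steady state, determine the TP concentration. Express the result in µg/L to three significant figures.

Outflow Q = 0.427 m³/s × 3.156e+07 s/yr = 1.348e+07 m³/yr.
Steady-state CSTR mass balance: W = Q·C + k·V·C, so C = W/(Q + kV).
Q + kV = 1.348e+07 + 5.4·1.29e+06 = 2.044e+07 m³/yr.
C = 711/2.044e+07 = 3.478e-05 kg/m³ = 0.03478 mg/L = 34.78 µg/L.

34.8 µg/L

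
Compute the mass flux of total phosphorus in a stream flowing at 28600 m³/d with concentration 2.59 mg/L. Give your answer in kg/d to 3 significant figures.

74.1 kg/d

28600 m³/d = 0.331 m³/s.
Mass flux = Q·C = 0.331 m³/s × 2.59 g/m³ = 0.8573 g/s.
= 0.8573 g/s × 86.4 = 74.07 kg/d.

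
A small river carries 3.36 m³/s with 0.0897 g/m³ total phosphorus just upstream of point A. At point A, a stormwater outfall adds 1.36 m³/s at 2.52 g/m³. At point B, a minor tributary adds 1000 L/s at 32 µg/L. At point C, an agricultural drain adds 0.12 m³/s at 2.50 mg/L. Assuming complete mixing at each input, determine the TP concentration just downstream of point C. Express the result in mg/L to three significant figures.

After input A: C = (3.36·0.0897 + 1.36·2.52) / 4.72 = 0.79 mg/L.
1000 L/s = 1 m³/s.
32 µg/L = 0.032 mg/L.
After input B: C = (4.72·0.79 + 1·0.032) / 5.72 = 0.6574 mg/L.
After input C: C = (5.72·0.6574 + 0.12·2.5) / 5.84 = 0.6953 mg/L.

0.695 mg/L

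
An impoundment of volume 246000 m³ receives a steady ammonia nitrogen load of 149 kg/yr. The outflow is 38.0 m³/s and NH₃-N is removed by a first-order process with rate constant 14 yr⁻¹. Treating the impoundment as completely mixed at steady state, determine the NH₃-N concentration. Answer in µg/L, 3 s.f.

Outflow Q = 38.0 m³/s × 3.156e+07 s/yr = 1.199e+09 m³/yr.
Steady-state CSTR mass balance: W = Q·C + k·V·C, so C = W/(Q + kV).
Q + kV = 1.199e+09 + 14·246000 = 1.203e+09 m³/yr.
C = 149/1.203e+09 = 1.239e-07 kg/m³ = 0.0001239 mg/L = 0.1239 µg/L.

0.124 µg/L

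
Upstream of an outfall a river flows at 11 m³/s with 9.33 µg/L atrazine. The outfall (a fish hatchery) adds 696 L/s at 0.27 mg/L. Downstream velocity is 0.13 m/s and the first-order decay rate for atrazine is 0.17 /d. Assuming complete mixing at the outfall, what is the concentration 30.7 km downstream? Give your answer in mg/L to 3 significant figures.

0.0156 mg/L

696 L/s = 0.696 m³/s.
9.33 µg/L = 0.00933 mg/L.
After complete mixing, C₀ = (0.696·0.27 + 11·0.00933) / 11.7 = 0.02484 mg/L.
Travel time t = 3.07e+04 m / 0.13 m/s = 2.362e+05 s = 2.733 d.
C = 0.02484·exp(−0.17·2.733) = 0.02484·0.6284 = 0.01561 mg/L.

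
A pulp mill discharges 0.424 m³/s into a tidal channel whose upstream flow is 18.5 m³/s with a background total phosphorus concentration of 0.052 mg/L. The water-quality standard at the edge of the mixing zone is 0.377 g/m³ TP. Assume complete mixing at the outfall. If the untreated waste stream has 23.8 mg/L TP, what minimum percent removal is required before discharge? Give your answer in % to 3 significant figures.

38.8 %

Mass balance: 0.377·18.92 = 0.424·Cₑ + 18.5·0.052.
Cₑ = (7.134 − 0.962) / 0.424 = 14.56 mg/L.
Required removal = 1 − 14.56/23.8 = 38.83 %.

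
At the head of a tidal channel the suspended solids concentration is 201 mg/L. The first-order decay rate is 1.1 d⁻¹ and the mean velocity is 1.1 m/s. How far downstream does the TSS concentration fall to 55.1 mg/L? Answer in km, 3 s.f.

112 km

From C = C₀·e^(−kt), t = ln(C₀/C)/k = ln(201/55.1)/1.1 = 1.294/1.1 = 1.177 d.
Distance = v·t = 1.1 m/s × 1.017e+05 s = 1.118e+05 m = 111.8 km.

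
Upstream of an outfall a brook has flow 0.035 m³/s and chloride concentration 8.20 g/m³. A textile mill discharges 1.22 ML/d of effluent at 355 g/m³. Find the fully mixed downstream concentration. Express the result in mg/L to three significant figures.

1.22 ML/d = 0.01412 m³/s.
Flow-weighted mixing gives C = (0.01412·355 + 0.035·8.2) / (0.01412 + 0.035) = 5.3/0.04912 = 107.9 mg/L.

108 mg/L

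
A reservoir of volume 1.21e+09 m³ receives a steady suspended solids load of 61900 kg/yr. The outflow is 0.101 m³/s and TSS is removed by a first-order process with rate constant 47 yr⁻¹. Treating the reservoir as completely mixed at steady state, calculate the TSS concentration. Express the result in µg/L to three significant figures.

Outflow Q = 0.101 m³/s × 3.156e+07 s/yr = 3.187e+06 m³/yr.
Steady-state CSTR mass balance: W = Q·C + k·V·C, so C = W/(Q + kV).
Q + kV = 3.187e+06 + 47·1.21e+09 = 5.687e+10 m³/yr.
C = 61900/5.687e+10 = 1.088e-06 kg/m³ = 0.001088 mg/L = 1.088 µg/L.

1.09 µg/L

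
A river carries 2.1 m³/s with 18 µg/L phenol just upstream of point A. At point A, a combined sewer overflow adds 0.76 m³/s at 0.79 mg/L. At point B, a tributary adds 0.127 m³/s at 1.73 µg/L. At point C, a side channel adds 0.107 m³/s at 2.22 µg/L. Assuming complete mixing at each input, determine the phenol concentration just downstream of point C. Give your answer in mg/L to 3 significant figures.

0.206 mg/L

18 µg/L = 0.018 mg/L.
After input A: C = (2.1·0.018 + 0.76·0.79) / 2.86 = 0.2231 mg/L.
1.73 µg/L = 0.00173 mg/L.
After input B: C = (2.86·0.2231 + 0.127·0.00173) / 2.987 = 0.2137 mg/L.
2.22 µg/L = 0.00222 mg/L.
After input C: C = (2.987·0.2137 + 0.107·0.00222) / 3.094 = 0.2064 mg/L.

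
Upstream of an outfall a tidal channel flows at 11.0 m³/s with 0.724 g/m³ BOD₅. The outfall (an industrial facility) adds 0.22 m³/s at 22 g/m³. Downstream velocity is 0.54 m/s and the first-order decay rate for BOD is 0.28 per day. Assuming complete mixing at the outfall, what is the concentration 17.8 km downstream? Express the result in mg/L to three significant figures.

1.03 mg/L

After complete mixing, C₀ = (0.22·22 + 11·0.724) / 11.22 = 1.141 mg/L.
Travel time t = 1.78e+04 m / 0.54 m/s = 3.296e+04 s = 0.3815 d.
C = 1.141·exp(−0.28·0.3815) = 1.141·0.8987 = 1.026 mg/L.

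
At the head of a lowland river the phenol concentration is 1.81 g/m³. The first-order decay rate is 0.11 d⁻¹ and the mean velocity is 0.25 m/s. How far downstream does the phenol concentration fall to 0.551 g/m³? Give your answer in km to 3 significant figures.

234 km

From C = C₀·e^(−kt), t = ln(C₀/C)/k = ln(1.81/0.551)/0.11 = 1.189/0.11 = 10.81 d.
Distance = v·t = 0.25 m/s × 9.342e+05 s = 2.335e+05 m = 233.5 km.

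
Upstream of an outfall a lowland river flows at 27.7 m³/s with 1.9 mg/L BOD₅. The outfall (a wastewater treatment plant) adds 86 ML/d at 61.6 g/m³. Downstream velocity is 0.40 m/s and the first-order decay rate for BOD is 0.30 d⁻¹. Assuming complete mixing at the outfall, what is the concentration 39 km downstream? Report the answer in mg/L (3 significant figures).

86 ML/d = 0.9954 m³/s.
After complete mixing, C₀ = (0.9954·61.6 + 27.7·1.9) / 28.7 = 3.971 mg/L.
Travel time t = 3.9e+04 m / 0.40 m/s = 9.75e+04 s = 1.128 d.
C = 3.971·exp(−0.30·1.128) = 3.971·0.7128 = 2.83 mg/L.

2.83 mg/L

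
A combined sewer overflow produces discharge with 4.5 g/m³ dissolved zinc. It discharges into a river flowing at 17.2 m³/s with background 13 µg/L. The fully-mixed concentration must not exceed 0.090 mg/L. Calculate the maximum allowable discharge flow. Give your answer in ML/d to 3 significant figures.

25.9 ML/d

13 µg/L = 0.013 mg/L.
Mass balance at complete mixing: C_std·(Q_w + Q_r) = Q_w·C_e + Q_r·C_b.
Rearranging, Q_w = Q_r·(C_std − C_b)/(C_e − C_std) = 17.2·(0.09 − 0.013) / (4.5 − 0.09) = 0.3003 m³/s.
= 25.95 ML/d.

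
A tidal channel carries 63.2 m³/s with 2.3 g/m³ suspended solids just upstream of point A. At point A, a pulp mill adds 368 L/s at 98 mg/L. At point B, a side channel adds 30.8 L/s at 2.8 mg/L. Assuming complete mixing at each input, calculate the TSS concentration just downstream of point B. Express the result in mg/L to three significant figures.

2.85 mg/L

368 L/s = 0.368 m³/s.
After input A: C = (63.2·2.3 + 0.368·98) / 63.57 = 2.854 mg/L.
30.8 L/s = 0.0308 m³/s.
After input B: C = (63.57·2.854 + 0.0308·2.8) / 63.6 = 2.854 mg/L.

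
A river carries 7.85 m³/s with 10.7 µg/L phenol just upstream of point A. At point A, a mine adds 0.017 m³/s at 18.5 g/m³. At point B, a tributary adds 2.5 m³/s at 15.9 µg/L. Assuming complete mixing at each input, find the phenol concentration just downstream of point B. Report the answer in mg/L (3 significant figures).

0.0423 mg/L

10.7 µg/L = 0.0107 mg/L.
After input A: C = (7.85·0.0107 + 0.017·18.5) / 7.867 = 0.05065 mg/L.
15.9 µg/L = 0.0159 mg/L.
After input B: C = (7.867·0.05065 + 2.5·0.0159) / 10.37 = 0.04227 mg/L.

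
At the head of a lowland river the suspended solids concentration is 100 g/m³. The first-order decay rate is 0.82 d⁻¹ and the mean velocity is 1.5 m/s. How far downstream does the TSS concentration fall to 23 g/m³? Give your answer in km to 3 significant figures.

From C = C₀·e^(−kt), t = ln(C₀/C)/k = ln(100/23)/0.82 = 1.47/0.82 = 1.792 d.
Distance = v·t = 1.5 m/s × 1.549e+05 s = 2.323e+05 m = 232.3 km.

232 km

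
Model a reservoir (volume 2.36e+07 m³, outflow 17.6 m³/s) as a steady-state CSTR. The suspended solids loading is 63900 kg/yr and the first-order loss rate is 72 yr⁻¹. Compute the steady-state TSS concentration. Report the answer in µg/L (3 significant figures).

28.3 µg/L

Outflow Q = 17.6 m³/s × 3.156e+07 s/yr = 5.554e+08 m³/yr.
Steady-state CSTR mass balance: W = Q·C + k·V·C, so C = W/(Q + kV).
Q + kV = 5.554e+08 + 72·2.36e+07 = 2.255e+09 m³/yr.
C = 63900/2.255e+09 = 2.834e-05 kg/m³ = 0.02834 mg/L = 28.34 µg/L.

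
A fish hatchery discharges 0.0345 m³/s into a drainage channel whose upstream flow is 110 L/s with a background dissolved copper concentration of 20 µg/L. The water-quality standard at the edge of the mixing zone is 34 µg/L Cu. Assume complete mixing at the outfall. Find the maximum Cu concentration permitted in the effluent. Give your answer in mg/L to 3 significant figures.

0.0786 mg/L

110 L/s = 0.11 m³/s.
20 µg/L = 0.02 mg/L.
34 µg/L = 0.034 mg/L.
Mass balance: 0.034·0.1445 = 0.0345·Cₑ + 0.11·0.02.
Cₑ = (0.004913 − 0.0022) / 0.0345 = 0.07864 mg/L.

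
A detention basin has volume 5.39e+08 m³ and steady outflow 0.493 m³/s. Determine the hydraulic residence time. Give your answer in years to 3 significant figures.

Q = 0.493 m³/s × 3.156e+07 s/yr = 1.556e+07 m³/yr.
Hydraulic residence time τ = V/Q = 5.39e+08/1.556e+07 = 34.64 yr.

34.6 yr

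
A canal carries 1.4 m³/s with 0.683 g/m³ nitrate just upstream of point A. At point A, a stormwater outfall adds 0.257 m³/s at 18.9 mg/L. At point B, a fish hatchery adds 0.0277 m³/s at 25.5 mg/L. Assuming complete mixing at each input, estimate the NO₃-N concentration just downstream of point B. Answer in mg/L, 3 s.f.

3.87 mg/L

After input A: C = (1.4·0.683 + 0.257·18.9) / 1.657 = 3.508 mg/L.
After input B: C = (1.657·3.508 + 0.0277·25.5) / 1.685 = 3.87 mg/L.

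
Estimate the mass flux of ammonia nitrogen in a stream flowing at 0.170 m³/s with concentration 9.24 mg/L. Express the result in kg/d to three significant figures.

136 kg/d

Mass flux = Q·C = 0.17 m³/s × 9.24 g/m³ = 1.571 g/s.
= 1.571 g/s × 86.4 = 135.7 kg/d.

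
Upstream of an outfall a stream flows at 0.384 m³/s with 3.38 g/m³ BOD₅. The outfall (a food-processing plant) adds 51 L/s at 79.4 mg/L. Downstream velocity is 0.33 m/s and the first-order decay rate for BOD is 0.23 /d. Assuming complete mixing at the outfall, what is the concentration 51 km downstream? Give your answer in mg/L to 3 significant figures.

51 L/s = 0.051 m³/s.
After complete mixing, C₀ = (0.051·79.4 + 0.384·3.38) / 0.435 = 12.29 mg/L.
Travel time t = 5.1e+04 m / 0.33 m/s = 1.545e+05 s = 1.789 d.
C = 12.29·exp(−0.23·1.789) = 12.29·0.6627 = 8.147 mg/L.

8.15 mg/L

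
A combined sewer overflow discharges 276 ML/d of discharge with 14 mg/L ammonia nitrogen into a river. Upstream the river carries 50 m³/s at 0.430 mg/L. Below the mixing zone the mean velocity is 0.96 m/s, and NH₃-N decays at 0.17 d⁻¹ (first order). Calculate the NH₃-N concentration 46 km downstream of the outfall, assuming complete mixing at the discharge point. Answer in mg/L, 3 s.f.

276 ML/d = 3.194 m³/s.
After complete mixing, C₀ = (3.194·14 + 50·0.43) / 53.19 = 1.245 mg/L.
Travel time t = 4.6e+04 m / 0.96 m/s = 4.792e+04 s = 0.5546 d.
C = 1.245·exp(−0.17·0.5546) = 1.245·0.91 = 1.133 mg/L.

1.13 mg/L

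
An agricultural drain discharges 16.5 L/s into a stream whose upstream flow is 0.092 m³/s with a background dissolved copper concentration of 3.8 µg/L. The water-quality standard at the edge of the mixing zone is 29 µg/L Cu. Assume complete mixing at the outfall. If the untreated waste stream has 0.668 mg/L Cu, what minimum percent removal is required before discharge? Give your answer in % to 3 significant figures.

16.5 L/s = 0.0165 m³/s.
3.8 µg/L = 0.0038 mg/L.
29 µg/L = 0.029 mg/L.
Mass balance: 0.029·0.1085 = 0.0165·Cₑ + 0.092·0.0038.
Cₑ = (0.003146 − 0.0003496) / 0.0165 = 0.1695 mg/L.
Required removal = 1 − 0.1695/0.668 = 74.62 %.

74.6 %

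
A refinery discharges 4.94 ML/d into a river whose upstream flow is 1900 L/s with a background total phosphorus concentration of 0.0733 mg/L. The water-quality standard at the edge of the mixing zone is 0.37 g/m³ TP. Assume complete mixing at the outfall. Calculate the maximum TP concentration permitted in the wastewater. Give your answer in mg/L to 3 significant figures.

10.2 mg/L

4.94 ML/d = 0.05718 m³/s.
1900 L/s = 1.9 m³/s.
Mass balance: 0.37·1.957 = 0.05718·Cₑ + 1.9·0.0733.
Cₑ = (0.7242 − 0.1393) / 0.05718 = 10.23 mg/L.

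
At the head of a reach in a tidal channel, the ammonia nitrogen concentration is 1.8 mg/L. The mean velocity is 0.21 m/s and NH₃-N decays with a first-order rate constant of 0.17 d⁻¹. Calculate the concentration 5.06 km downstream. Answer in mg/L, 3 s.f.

1.72 mg/L

Travel time t = 5.06 km / 0.21 m/s = 5060/0.21 = 2.41e+04 s = 0.2789 d.
First-order decay: C = 1.8·exp(−0.17·0.2789) = 1.8·0.9537 = 1.717 mg/L.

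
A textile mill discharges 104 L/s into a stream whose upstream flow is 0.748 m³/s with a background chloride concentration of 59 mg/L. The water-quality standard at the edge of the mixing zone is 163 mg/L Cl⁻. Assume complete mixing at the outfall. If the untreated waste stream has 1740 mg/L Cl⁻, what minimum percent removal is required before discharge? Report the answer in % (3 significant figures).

47.6 %

104 L/s = 0.104 m³/s.
Mass balance: 163·0.852 = 0.104·Cₑ + 0.748·59.
Cₑ = (138.9 − 44.13) / 0.104 = 911 mg/L.
Required removal = 1 − 911/1740 = 47.64 %.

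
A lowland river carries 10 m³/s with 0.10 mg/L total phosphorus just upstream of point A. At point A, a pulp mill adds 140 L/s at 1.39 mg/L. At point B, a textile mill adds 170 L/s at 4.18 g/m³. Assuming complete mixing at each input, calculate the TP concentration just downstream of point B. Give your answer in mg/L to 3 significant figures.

0.185 mg/L

140 L/s = 0.14 m³/s.
After input A: C = (10·0.1 + 0.14·1.39) / 10.14 = 0.1178 mg/L.
170 L/s = 0.17 m³/s.
After input B: C = (10.14·0.1178 + 0.17·4.18) / 10.31 = 0.1848 mg/L.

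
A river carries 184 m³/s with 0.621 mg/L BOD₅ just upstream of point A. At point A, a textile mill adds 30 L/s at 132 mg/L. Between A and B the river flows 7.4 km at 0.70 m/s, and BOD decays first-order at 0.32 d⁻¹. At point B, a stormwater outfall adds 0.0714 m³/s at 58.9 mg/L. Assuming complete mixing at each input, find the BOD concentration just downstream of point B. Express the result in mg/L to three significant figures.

30 L/s = 0.03 m³/s.
After input A: C = (184·0.621 + 0.03·132) / 184 = 0.6424 mg/L.
Over the 7.4 km reach to input B (t = 1.057e+04 s = 0.1224 d), decay gives C = 0.6424·exp(−0.32·0.1224) = 0.6178 mg/L.
After input B: C = (184·0.6178 + 0.0714·58.9) / 184.1 = 0.6404 mg/L.

0.640 mg/L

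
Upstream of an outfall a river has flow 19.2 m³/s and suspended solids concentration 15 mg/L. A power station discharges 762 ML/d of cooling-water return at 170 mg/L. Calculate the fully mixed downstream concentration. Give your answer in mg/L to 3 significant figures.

762 ML/d = 8.819 m³/s.
By mass balance at complete mixing, C = (8.819·170 + 19.2·15) / (8.819 + 19.2) = 1787/28.02 = 63.79 mg/L.

63.8 mg/L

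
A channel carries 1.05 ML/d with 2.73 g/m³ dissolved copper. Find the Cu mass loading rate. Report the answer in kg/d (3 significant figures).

2.87 kg/d

1.05 ML/d = 0.01215 m³/s.
Mass flux = Q·C = 0.01215 m³/s × 2.73 g/m³ = 0.03318 g/s.
= 0.03318 g/s × 86.4 = 2.867 kg/d.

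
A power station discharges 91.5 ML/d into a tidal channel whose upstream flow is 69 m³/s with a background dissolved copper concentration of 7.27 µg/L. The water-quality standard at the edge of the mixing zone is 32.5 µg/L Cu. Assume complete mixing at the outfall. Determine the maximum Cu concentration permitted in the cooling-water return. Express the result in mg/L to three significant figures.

91.5 ML/d = 1.059 m³/s.
7.27 µg/L = 0.00727 mg/L.
32.5 µg/L = 0.0325 mg/L.
Mass balance: 0.0325·70.06 = 1.059·Cₑ + 69·0.00727.
Cₑ = (2.277 − 0.5016) / 1.059 = 1.676 mg/L.

1.68 mg/L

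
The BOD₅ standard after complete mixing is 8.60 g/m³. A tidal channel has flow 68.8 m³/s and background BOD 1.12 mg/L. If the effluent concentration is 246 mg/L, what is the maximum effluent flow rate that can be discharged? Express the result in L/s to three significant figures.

2170 L/s

Mass balance at complete mixing: C_std·(Q_w + Q_r) = Q_w·C_e + Q_r·C_b.
Rearranging, Q_w = Q_r·(C_std − C_b)/(C_e − C_std) = 68.8·(8.6 − 1.12) / (246 − 8.6) = 2.168 m³/s.
= 2168 L/s.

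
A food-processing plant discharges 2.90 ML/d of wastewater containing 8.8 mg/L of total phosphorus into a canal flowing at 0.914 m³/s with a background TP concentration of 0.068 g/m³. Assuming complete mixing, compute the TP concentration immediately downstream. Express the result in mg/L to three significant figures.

2.90 ML/d = 0.03356 m³/s.
Flow-weighted mixing gives C = (0.03356·8.8 + 0.914·0.068) / (0.03356 + 0.914) = 0.3575/0.9476 = 0.3773 mg/L.

0.377 mg/L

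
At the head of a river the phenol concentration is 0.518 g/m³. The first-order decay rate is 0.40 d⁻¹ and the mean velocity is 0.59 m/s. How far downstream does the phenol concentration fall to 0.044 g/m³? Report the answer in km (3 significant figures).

From C = C₀·e^(−kt), t = ln(C₀/C)/k = ln(0.518/0.044)/0.40 = 2.466/0.40 = 6.164 d.
Distance = v·t = 0.59 m/s × 5.326e+05 s = 3.142e+05 m = 314.2 km.

314 km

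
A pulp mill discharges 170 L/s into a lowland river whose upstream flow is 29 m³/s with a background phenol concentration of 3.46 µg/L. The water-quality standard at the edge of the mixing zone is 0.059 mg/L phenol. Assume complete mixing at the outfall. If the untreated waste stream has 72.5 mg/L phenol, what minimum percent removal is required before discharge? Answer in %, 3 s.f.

170 L/s = 0.17 m³/s.
3.46 µg/L = 0.00346 mg/L.
Mass balance: 0.059·29.17 = 0.17·Cₑ + 29·0.00346.
Cₑ = (1.721 − 0.1003) / 0.17 = 9.533 mg/L.
Required removal = 1 − 9.533/72.5 = 86.85 %.

86.9 %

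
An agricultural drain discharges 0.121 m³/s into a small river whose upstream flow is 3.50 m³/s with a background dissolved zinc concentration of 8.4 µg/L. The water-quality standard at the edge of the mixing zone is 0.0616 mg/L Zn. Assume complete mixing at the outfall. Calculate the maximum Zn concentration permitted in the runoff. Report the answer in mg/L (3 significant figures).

1.60 mg/L

8.4 µg/L = 0.0084 mg/L.
Mass balance: 0.0616·3.621 = 0.121·Cₑ + 3.5·0.0084.
Cₑ = (0.2231 − 0.0294) / 0.121 = 1.6 mg/L.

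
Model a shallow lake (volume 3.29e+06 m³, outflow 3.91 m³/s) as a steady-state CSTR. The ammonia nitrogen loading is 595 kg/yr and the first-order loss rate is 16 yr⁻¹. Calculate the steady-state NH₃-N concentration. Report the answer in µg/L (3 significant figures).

Outflow Q = 3.91 m³/s × 3.156e+07 s/yr = 1.234e+08 m³/yr.
Steady-state CSTR mass balance: W = Q·C + k·V·C, so C = W/(Q + kV).
Q + kV = 1.234e+08 + 16·3.29e+06 = 1.76e+08 m³/yr.
C = 595/1.76e+08 = 3.38e-06 kg/m³ = 0.00338 mg/L = 3.38 µg/L.

3.38 µg/L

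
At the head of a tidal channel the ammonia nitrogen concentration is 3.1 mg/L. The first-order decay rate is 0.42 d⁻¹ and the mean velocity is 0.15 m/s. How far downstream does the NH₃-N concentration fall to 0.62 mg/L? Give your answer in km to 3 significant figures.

49.7 km

From C = C₀·e^(−kt), t = ln(C₀/C)/k = ln(3.1/0.62)/0.42 = 1.609/0.42 = 3.832 d.
Distance = v·t = 0.15 m/s × 3.311e+05 s = 4.966e+04 m = 49.66 km.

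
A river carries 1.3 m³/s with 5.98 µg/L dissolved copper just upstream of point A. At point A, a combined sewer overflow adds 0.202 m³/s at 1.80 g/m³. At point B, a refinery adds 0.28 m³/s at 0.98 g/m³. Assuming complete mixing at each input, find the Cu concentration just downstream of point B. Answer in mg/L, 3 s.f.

5.98 µg/L = 0.00598 mg/L.
After input A: C = (1.3·0.00598 + 0.202·1.8) / 1.502 = 0.2473 mg/L.
After input B: C = (1.502·0.2473 + 0.28·0.98) / 1.782 = 0.3624 mg/L.

0.362 mg/L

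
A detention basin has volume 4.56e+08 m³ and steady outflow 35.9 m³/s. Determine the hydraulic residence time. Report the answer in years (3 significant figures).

0.403 yr

Q = 35.9 m³/s × 3.156e+07 s/yr = 1.133e+09 m³/yr.
Hydraulic residence time τ = V/Q = 4.56e+08/1.133e+09 = 0.4025 yr.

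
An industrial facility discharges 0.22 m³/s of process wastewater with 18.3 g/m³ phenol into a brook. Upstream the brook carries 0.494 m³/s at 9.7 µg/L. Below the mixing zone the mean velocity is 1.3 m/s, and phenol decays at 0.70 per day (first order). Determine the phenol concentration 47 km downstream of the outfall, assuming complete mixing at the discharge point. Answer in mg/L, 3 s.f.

4.21 mg/L

9.7 µg/L = 0.0097 mg/L.
After complete mixing, C₀ = (0.22·18.3 + 0.494·0.0097) / 0.714 = 5.645 mg/L.
Travel time t = 4.7e+04 m / 1.3 m/s = 3.615e+04 s = 0.4184 d.
C = 5.645·exp(−0.70·0.4184) = 5.645·0.7461 = 4.212 mg/L.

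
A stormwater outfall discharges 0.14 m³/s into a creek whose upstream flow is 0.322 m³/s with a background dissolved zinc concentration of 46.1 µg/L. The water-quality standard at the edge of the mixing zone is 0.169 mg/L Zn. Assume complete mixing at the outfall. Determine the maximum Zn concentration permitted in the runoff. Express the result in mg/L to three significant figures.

46.1 µg/L = 0.0461 mg/L.
Mass balance: 0.169·0.462 = 0.14·Cₑ + 0.322·0.0461.
Cₑ = (0.07808 − 0.01484) / 0.14 = 0.4517 mg/L.

0.452 mg/L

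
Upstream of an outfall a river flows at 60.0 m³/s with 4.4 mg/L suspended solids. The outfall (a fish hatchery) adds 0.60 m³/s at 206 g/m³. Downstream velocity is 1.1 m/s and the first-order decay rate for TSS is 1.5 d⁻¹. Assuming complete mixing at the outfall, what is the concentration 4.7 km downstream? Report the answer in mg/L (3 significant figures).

5.94 mg/L

After complete mixing, C₀ = (0.6·206 + 60·4.4) / 60.6 = 6.396 mg/L.
Travel time t = 4700 m / 1.1 m/s = 4273 s = 0.04945 d.
C = 6.396·exp(−1.5·0.04945) = 6.396·0.9285 = 5.939 mg/L.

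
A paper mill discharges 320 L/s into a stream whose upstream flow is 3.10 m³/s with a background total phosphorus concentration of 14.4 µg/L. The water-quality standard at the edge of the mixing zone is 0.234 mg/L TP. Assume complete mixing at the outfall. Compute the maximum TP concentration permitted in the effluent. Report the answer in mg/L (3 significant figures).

320 L/s = 0.32 m³/s.
14.4 µg/L = 0.0144 mg/L.
Mass balance: 0.234·3.42 = 0.32·Cₑ + 3.1·0.0144.
Cₑ = (0.8003 − 0.04464) / 0.32 = 2.361 mg/L.

2.36 mg/L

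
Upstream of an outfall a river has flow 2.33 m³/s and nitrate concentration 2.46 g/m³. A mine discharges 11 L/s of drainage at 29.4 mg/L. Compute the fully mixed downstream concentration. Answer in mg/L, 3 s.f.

2.59 mg/L

11 L/s = 0.011 m³/s.
Flow-weighted mixing gives C = (0.011·29.4 + 2.33·2.46) / (0.011 + 2.33) = 6.055/2.341 = 2.587 mg/L.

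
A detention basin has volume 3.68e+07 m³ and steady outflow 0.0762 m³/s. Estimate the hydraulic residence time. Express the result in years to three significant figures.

Q = 0.0762 m³/s × 3.156e+07 s/yr = 2.405e+06 m³/yr.
Hydraulic residence time τ = V/Q = 3.68e+07/2.405e+06 = 15.3 yr.

15.3 yr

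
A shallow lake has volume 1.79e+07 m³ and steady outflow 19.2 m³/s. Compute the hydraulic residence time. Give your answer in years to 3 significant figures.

Q = 19.2 m³/s × 3.156e+07 s/yr = 6.059e+08 m³/yr.
Hydraulic residence time τ = V/Q = 1.79e+07/6.059e+08 = 0.02954 yr.

0.0295 yr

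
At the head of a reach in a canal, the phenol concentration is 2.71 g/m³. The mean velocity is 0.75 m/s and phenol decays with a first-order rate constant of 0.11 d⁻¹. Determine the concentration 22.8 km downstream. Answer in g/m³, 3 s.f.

Travel time t = 22.8 km / 0.75 m/s = 2.28e+04/0.75 = 3.04e+04 s = 0.3519 d.
First-order decay: C = 2.71·exp(−0.11·0.3519) = 2.71·0.962 = 2.607 g/m³.

2.61 g/m³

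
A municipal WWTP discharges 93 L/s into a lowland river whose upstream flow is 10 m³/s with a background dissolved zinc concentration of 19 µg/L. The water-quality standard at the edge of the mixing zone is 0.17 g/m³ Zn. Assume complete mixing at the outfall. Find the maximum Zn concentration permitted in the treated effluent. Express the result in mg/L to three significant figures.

93 L/s = 0.093 m³/s.
19 µg/L = 0.019 mg/L.
Mass balance: 0.17·10.09 = 0.093·Cₑ + 10·0.019.
Cₑ = (1.716 − 0.19) / 0.093 = 16.41 mg/L.

16.4 mg/L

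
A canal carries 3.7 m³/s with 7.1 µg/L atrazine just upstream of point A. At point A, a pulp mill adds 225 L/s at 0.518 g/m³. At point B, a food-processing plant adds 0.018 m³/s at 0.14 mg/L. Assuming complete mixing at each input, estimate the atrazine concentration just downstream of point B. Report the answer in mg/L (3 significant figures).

0.0369 mg/L

7.1 µg/L = 0.0071 mg/L.
225 L/s = 0.225 m³/s.
After input A: C = (3.7·0.0071 + 0.225·0.518) / 3.925 = 0.03639 mg/L.
After input B: C = (3.925·0.03639 + 0.018·0.14) / 3.943 = 0.03686 mg/L.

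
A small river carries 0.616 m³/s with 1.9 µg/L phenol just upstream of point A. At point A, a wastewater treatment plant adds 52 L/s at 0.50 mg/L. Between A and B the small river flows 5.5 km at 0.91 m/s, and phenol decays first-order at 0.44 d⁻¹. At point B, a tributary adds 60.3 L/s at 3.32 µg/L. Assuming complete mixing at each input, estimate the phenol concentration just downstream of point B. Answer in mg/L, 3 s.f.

0.0365 mg/L

1.9 µg/L = 0.0019 mg/L.
52 L/s = 0.052 m³/s.
After input A: C = (0.616·0.0019 + 0.052·0.5) / 0.668 = 0.04067 mg/L.
Over the 5.5 km reach to input B (t = 6044 s = 0.06995 d), decay gives C = 0.04067·exp(−0.44·0.06995) = 0.03944 mg/L.
60.3 L/s = 0.0603 m³/s.
3.32 µg/L = 0.00332 mg/L.
After input B: C = (0.668·0.03944 + 0.0603·0.00332) / 0.7283 = 0.03645 mg/L.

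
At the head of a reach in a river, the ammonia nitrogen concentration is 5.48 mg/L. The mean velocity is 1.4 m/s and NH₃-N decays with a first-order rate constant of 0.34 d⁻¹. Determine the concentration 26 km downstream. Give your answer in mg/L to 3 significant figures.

Travel time t = 26 km / 1.4 m/s = 2.6e+04/1.4 = 1.857e+04 s = 0.2149 d.
First-order decay: C = 5.48·exp(−0.34·0.2149) = 5.48·0.9295 = 5.094 mg/L.

5.09 mg/L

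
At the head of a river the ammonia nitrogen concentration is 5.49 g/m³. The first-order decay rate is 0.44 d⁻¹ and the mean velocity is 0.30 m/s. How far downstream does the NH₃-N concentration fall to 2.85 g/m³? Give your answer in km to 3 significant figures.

38.6 km

From C = C₀·e^(−kt), t = ln(C₀/C)/k = ln(5.49/2.85)/0.44 = 0.6556/0.44 = 1.49 d.
Distance = v·t = 0.30 m/s × 1.287e+05 s = 3.862e+04 m = 38.62 km.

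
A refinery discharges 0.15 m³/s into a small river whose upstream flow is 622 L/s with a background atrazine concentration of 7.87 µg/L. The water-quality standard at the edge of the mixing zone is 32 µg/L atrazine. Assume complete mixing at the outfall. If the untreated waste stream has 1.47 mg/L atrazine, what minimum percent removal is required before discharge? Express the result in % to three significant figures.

622 L/s = 0.622 m³/s.
7.87 µg/L = 0.00787 mg/L.
32 µg/L = 0.032 mg/L.
Mass balance: 0.032·0.772 = 0.15·Cₑ + 0.622·0.00787.
Cₑ = (0.0247 − 0.004895) / 0.15 = 0.1321 mg/L.
Required removal = 1 − 0.1321/1.47 = 91.02 %.

91.0 %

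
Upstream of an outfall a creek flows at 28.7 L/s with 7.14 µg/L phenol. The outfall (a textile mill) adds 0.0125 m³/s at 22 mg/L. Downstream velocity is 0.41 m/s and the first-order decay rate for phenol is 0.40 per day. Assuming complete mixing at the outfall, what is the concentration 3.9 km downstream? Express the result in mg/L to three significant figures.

28.7 L/s = 0.0287 m³/s.
7.14 µg/L = 0.00714 mg/L.
After complete mixing, C₀ = (0.0125·22 + 0.0287·0.00714) / 0.0412 = 6.68 mg/L.
Travel time t = 3900 m / 0.41 m/s = 9512 s = 0.1101 d.
C = 6.68·exp(−0.40·0.1101) = 6.68·0.9569 = 6.392 mg/L.

6.39 mg/L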